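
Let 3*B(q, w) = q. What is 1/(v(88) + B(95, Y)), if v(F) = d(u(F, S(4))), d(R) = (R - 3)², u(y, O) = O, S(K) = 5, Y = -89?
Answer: 3/107 ≈ 0.028037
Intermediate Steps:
B(q, w) = q/3
d(R) = (-3 + R)²
v(F) = 4 (v(F) = (-3 + 5)² = 2² = 4)
1/(v(88) + B(95, Y)) = 1/(4 + (⅓)*95) = 1/(4 + 95/3) = 1/(107/3) = 3/107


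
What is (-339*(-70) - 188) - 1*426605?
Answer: -403063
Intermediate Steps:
(-339*(-70) - 188) - 1*426605 = (23730 - 188) - 426605 = 23542 - 426605 = -403063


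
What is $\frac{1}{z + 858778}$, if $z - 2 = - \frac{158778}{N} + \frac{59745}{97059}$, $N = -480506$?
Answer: $\frac{7772905309}{6675222974373832} \approx 1.1644 \cdot 10^{-6}$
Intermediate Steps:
$z = \frac{22898921430}{7772905309}$ ($z = 2 + \left(- \frac{158778}{-480506} + \frac{59745}{97059}\right) = 2 + \left(\left(-158778\right) \left(- \frac{1}{480506}\right) + 59745 \cdot \frac{1}{97059}\right) = 2 + \left(\frac{79389}{240253} + \frac{19915}{32353}\right) = 2 + \frac{7353110812}{7772905309} = \frac{22898921430}{7772905309} \approx 2.946$)
$\frac{1}{z + 858778} = \frac{1}{\frac{22898921430}{7772905309} + 858778} = \frac{1}{\frac{6675222974373832}{7772905309}} = \frac{7772905309}{6675222974373832}$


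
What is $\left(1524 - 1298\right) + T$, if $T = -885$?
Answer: $-659$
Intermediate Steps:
$\left(1524 - 1298\right) + T = \left(1524 - 1298\right) - 885 = 226 - 885 = -659$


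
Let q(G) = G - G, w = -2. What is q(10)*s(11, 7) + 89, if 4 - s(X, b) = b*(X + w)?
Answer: 89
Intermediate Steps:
s(X, b) = 4 - b*(-2 + X) (s(X, b) = 4 - b*(X - 2) = 4 - b*(-2 + X))
q(G) = 0
q(10)*s(11, 7) + 89 = 0*(4 + 2*7 - 1*11*7) + 89 = 0*(4 + 14 - 77) + 89 = 0*(-59) + 89 = 0 + 89 = 89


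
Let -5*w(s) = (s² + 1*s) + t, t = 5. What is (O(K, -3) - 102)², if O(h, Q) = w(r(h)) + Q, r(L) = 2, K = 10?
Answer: 287296/25 ≈ 11492.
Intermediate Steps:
w(s) = -1 - s/5 - s²/5 (w(s) = -((s² + 1*s) + 5)/5 = -((s² + s) + 5)/5 = -((s + s²) + 5)/5 = -(5 + s + s²)/5 = -1 - s/5 - s²/5)
O(h, Q) = -11/5 + Q (O(h, Q) = (-1 - ⅕*2 - ⅕*2²) + Q = (-1 - ⅖ - ⅕*4) + Q = (-1 - ⅖ - ⅘) + Q = -11/5 + Q)
(O(K, -3) - 102)² = ((-11/5 - 3) - 102)² = (-26/5 - 102)² = (-536/5)² = 287296/25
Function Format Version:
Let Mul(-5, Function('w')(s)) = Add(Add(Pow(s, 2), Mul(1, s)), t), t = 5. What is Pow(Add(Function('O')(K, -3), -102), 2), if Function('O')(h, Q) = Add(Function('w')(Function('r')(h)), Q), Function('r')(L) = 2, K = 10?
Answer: Rational(287296, 25) ≈ 11492.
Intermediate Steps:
Function('w')(s) = Add(-1, Mul(Rational(-1, 5), s), Mul(Rational(-1, 5), Pow(s, 2))) (Function('w')(s) = Mul(Rational(-1, 5), Add(Add(Pow(s, 2), Mul(1, s)), 5)) = Mul(Rational(-1, 5), Add(Add(Pow(s, 2), s), 5)) = Mul(Rational(-1, 5), Add(Add(s, Pow(s, 2)), 5)) = Mul(Rational(-1, 5), Add(5, s, Pow(s, 2))) = Add(-1, Mul(Rational(-1, 5), s), Mul(Rational(-1, 5), Pow(s, 2))))
Function('O')(h, Q) = Add(Rational(-11, 5), Q) (Function('O')(h, Q) = Add(Add(-1, Mul(Rational(-1, 5), 2), Mul(Rational(-1, 5), Pow(2, 2))), Q) = Add(Add(-1, Rational(-2, 5), Mul(Rational(-1, 5), 4)), Q) = Add(Add(-1, Rational(-2, 5), Rational(-4, 5)), Q) = Add(Rational(-11, 5), Q))
Pow(Add(Function('O')(K, -3), -102), 2) = Pow(Add(Add(Rational(-11, 5), -3), -102), 2) = Pow(Add(Rational(-26, 5), -102), 2) = Pow(Rational(-536, 5), 2) = Rational(287296, 25)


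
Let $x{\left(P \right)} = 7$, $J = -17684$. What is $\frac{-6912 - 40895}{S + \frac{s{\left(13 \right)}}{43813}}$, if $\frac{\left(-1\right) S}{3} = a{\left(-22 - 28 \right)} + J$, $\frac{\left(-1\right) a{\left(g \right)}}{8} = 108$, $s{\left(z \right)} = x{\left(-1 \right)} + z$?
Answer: $- \frac{2094568091}{2437930592} \approx -0.85916$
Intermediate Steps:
$s{\left(z \right)} = 7 + z$
$a{\left(g \right)} = -864$ ($a{\left(g \right)} = \left(-8\right) 108 = -864$)
$S = 55644$ ($S = - 3 \left(-864 - 17684\right) = \left(-3\right) \left(-18548\right) = 55644$)
$\frac{-6912 - 40895}{S + \frac{s{\left(13 \right)}}{43813}} = \frac{-6912 - 40895}{55644 + \frac{7 + 13}{43813}} = - \frac{47807}{55644 + 20 \cdot \frac{1}{43813}} = - \frac{47807}{55644 + \frac{20}{43813}} = - \frac{47807}{\frac{2437930592}{43813}} = \left(-47807\right) \frac{43813}{2437930592} = - \frac{2094568091}{2437930592}$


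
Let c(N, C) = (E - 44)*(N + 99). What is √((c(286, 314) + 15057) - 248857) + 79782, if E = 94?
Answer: 79782 + 5*I*√8582 ≈ 79782.0 + 463.2*I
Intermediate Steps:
c(N, C) = 4950 + 50*N (c(N, C) = (94 - 44)*(N + 99) = 50*(99 + N) = 4950 + 50*N)
√((c(286, 314) + 15057) - 248857) + 79782 = √(((4950 + 50*286) + 15057) - 248857) + 79782 = √(((4950 + 14300) + 15057) - 248857) + 79782 = √((19250 + 15057) - 248857) + 79782 = √(34307 - 248857) + 79782 = √(-214550) + 79782 = 5*I*√8582 + 79782 = 79782 + 5*I*√8582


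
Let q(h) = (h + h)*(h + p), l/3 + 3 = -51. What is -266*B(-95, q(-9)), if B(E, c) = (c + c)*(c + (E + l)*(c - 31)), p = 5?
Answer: 400851360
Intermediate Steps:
l = -162 (l = -9 + 3*(-51) = -9 - 153 = -162)
q(h) = 2*h*(5 + h) (q(h) = (h + h)*(h + 5) = (2*h)*(5 + h) = 2*h*(5 + h))
B(E, c) = 2*c*(c + (-162 + E)*(-31 + c)) (B(E, c) = (c + c)*(c + (E - 162)*(c - 31)) = (2*c)*(c + (-162 + E)*(-31 + c)) = 2*c*(c + (-162 + E)*(-31 + c)))
-266*B(-95, q(-9)) = -532*2*(-9)*(5 - 9)*(5022 - 322*(-9)*(5 - 9) - 31*(-95) - 190*(-9)*(5 - 9)) = -532*2*(-9)*(-4)*(5022 - 322*(-9)*(-4) + 2945 - 190*(-9)*(-4)) = -532*72*(5022 - 161*72 + 2945 - 95*72) = -532*72*(5022 - 11592 + 2945 - 6840) = -532*72*(-10465) = -266*(-1506960) = 400851360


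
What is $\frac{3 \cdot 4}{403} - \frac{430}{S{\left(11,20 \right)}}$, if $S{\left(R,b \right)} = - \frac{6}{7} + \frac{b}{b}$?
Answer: $- \frac{1213018}{403} \approx -3010.0$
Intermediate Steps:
$S{\left(R,b \right)} = \frac{1}{7}$ ($S{\left(R,b \right)} = \left(-6\right) \frac{1}{7} + 1 = - \frac{6}{7} + 1 = \frac{1}{7}$)
$\frac{3 \cdot 4}{403} - \frac{430}{S{\left(11,20 \right)}} = \frac{3 \cdot 4}{403} - 430 \frac{1}{\frac{1}{7}} = 12 \cdot \frac{1}{403} - 3010 = \frac{12}{403} - 3010 = - \frac{1213018}{403}$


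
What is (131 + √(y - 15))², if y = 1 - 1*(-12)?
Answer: (131 + I*√2)² ≈ 17159.0 + 370.5*I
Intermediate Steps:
y = 13 (y = 1 + 12 = 13)
(131 + √(y - 15))² = (131 + √(13 - 15))² = (131 + √(-2))² = (131 + I*√2)²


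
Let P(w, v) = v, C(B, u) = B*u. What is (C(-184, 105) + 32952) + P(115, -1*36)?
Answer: 13596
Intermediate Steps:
(C(-184, 105) + 32952) + P(115, -1*36) = (-184*105 + 32952) - 1*36 = (-19320 + 32952) - 36 = 13632 - 36 = 13596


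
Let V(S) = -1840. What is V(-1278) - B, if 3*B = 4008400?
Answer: -4013920/3 ≈ -1.3380e+6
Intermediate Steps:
B = 4008400/3 (B = (⅓)*4008400 = 4008400/3 ≈ 1.3361e+6)
V(-1278) - B = -1840 - 1*4008400/3 = -1840 - 4008400/3 = -4013920/3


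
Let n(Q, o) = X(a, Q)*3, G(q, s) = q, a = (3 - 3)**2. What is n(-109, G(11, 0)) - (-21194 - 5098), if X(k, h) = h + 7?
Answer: 25986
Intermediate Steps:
a = 0 (a = 0**2 = 0)
X(k, h) = 7 + h
n(Q, o) = 21 + 3*Q (n(Q, o) = (7 + Q)*3 = 21 + 3*Q)
n(-109, G(11, 0)) - (-21194 - 5098) = (21 + 3*(-109)) - (-21194 - 5098) = (21 - 327) - 1*(-26292) = -306 + 26292 = 25986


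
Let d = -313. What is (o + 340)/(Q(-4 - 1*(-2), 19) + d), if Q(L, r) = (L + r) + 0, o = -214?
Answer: -63/148 ≈ -0.42568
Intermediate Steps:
Q(L, r) = L + r
(o + 340)/(Q(-4 - 1*(-2), 19) + d) = (-214 + 340)/(((-4 - 1*(-2)) + 19) - 313) = 126/(((-4 + 2) + 19) - 313) = 126/((-2 + 19) - 313) = 126/(17 - 313) = 126/(-296) = 126*(-1/296) = -63/148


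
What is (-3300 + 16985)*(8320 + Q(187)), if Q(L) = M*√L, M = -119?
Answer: 113859200 - 1628515*√187 ≈ 9.1590e+7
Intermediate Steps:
Q(L) = -119*√L
(-3300 + 16985)*(8320 + Q(187)) = (-3300 + 16985)*(8320 - 119*√187) = 13685*(8320 - 119*√187) = 113859200 - 1628515*√187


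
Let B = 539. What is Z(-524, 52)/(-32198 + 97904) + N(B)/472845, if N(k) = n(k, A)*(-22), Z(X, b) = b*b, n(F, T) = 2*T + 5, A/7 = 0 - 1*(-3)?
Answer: 67257382/1726041865 ≈ 0.038966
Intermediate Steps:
A = 21 (A = 7*(0 - 1*(-3)) = 7*(0 + 3) = 7*3 = 21)
n(F, T) = 5 + 2*T
Z(X, b) = b²
N(k) = -1034 (N(k) = (5 + 2*21)*(-22) = (5 + 42)*(-22) = 47*(-22) = -1034)
Z(-524, 52)/(-32198 + 97904) + N(B)/472845 = 52²/(-32198 + 97904) - 1034/472845 = 2704/65706 - 1034*1/472845 = 2704*(1/65706) - 1034/472845 = 1352/32853 - 1034/472845 = 67257382/1726041865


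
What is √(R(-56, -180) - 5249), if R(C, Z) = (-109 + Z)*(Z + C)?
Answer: 3*√6995 ≈ 250.91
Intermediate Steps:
R(C, Z) = (-109 + Z)*(C + Z)
√(R(-56, -180) - 5249) = √(((-180)² - 109*(-56) - 109*(-180) - 56*(-180)) - 5249) = √((32400 + 6104 + 19620 + 10080) - 5249) = √(68204 - 5249) = √62955 = 3*√6995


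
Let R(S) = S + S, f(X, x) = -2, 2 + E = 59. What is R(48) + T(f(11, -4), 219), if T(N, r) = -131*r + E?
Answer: -28536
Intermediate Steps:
E = 57 (E = -2 + 59 = 57)
R(S) = 2*S
T(N, r) = 57 - 131*r (T(N, r) = -131*r + 57 = 57 - 131*r)
R(48) + T(f(11, -4), 219) = 2*48 + (57 - 131*219) = 96 + (57 - 28689) = 96 - 28632 = -28536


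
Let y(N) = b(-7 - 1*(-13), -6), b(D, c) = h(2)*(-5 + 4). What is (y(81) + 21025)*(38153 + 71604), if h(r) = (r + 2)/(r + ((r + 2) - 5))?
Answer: 2307201897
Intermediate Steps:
h(r) = (2 + r)/(-3 + 2*r) (h(r) = (2 + r)/(r + ((2 + r) - 5)) = (2 + r)/(r + (-3 + r)) = (2 + r)/(-3 + 2*r))
b(D, c) = -4 (b(D, c) = ((2 + 2)/(-3 + 2*2))*(-5 + 4) = (4/(-3 + 4))*(-1) = (4/1)*(-1) = (1*4)*(-1) = 4*(-1) = -4)
y(N) = -4
(y(81) + 21025)*(38153 + 71604) = (-4 + 21025)*(38153 + 71604) = 21021*109757 = 2307201897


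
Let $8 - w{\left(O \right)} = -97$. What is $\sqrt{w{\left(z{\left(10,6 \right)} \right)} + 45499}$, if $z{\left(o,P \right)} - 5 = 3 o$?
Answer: $2 \sqrt{11401} \approx 213.55$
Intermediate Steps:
$z{\left(o,P \right)} = 5 + 3 o$
$w{\left(O \right)} = 105$ ($w{\left(O \right)} = 8 - -97 = 8 + 97 = 105$)
$\sqrt{w{\left(z{\left(10,6 \right)} \right)} + 45499} = \sqrt{105 + 45499} = \sqrt{45604} = 2 \sqrt{11401}$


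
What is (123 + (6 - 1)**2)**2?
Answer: 21904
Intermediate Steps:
(123 + (6 - 1)**2)**2 = (123 + 5**2)**2 = (123 + 25)**2 = 148**2 = 21904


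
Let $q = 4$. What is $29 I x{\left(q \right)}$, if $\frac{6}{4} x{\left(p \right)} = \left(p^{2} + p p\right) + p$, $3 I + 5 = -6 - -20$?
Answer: $2088$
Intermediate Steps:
$I = 3$ ($I = - \frac{5}{3} + \frac{-6 - -20}{3} = - \frac{5}{3} + \frac{-6 + 20}{3} = - \frac{5}{3} + \frac{1}{3} \cdot 14 = - \frac{5}{3} + \frac{14}{3} = 3$)
$x{\left(p \right)} = \frac{2 p}{3} + \frac{4 p^{2}}{3}$ ($x{\left(p \right)} = \frac{2 \left(\left(p^{2} + p p\right) + p\right)}{3} = \frac{2 \left(\left(p^{2} + p^{2}\right) + p\right)}{3} = \frac{2 \left(2 p^{2} + p\right)}{3} = \frac{2 \left(p + 2 p^{2}\right)}{3} = \frac{2 p}{3} + \frac{4 p^{2}}{3}$)
$29 I x{\left(q \right)} = 29 \cdot 3 \cdot \frac{2}{3} \cdot 4 \left(1 + 2 \cdot 4\right) = 87 \cdot \frac{2}{3} \cdot 4 \left(1 + 8\right) = 87 \cdot \frac{2}{3} \cdot 4 \cdot 9 = 87 \cdot 24 = 2088$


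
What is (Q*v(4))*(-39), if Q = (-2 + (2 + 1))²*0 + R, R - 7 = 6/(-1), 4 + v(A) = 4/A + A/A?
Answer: 78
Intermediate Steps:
v(A) = -3 + 4/A (v(A) = -4 + (4/A + A/A) = -4 + (4/A + 1) = -4 + (1 + 4/A) = -3 + 4/A)
R = 1 (R = 7 + 6/(-1) = 7 + 6*(-1) = 7 - 6 = 1)
Q = 1 (Q = (-2 + (2 + 1))²*0 + 1 = (-2 + 3)²*0 + 1 = 1²*0 + 1 = 1*0 + 1 = 0 + 1 = 1)
(Q*v(4))*(-39) = (1*(-3 + 4/4))*(-39) = (1*(-3 + 4*(¼)))*(-39) = (1*(-3 + 1))*(-39) = (1*(-2))*(-39) = -2*(-39) = 78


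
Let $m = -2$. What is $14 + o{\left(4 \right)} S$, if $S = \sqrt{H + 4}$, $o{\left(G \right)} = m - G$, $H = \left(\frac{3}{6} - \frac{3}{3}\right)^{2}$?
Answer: $14 - 3 \sqrt{17} \approx 1.6307$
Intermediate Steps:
$H = \frac{1}{4}$ ($H = \left(3 \cdot \frac{1}{6} - 1\right)^{2} = \left(\frac{1}{2} - 1\right)^{2} = \left(- \frac{1}{2}\right)^{2} = \frac{1}{4} \approx 0.25$)
$o{\left(G \right)} = -2 - G$
$S = \frac{\sqrt{17}}{2}$ ($S = \sqrt{\frac{1}{4} + 4} = \sqrt{\frac{17}{4}} = \frac{\sqrt{17}}{2} \approx 2.0616$)
$14 + o{\left(4 \right)} S = 14 + \left(-2 - 4\right) \frac{\sqrt{17}}{2} = 14 - 6 \frac{\sqrt{17}}{2} = 14 - 3 \sqrt{17}$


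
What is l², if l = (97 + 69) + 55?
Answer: 48841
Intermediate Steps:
l = 221 (l = 166 + 55 = 221)
l² = 221² = 48841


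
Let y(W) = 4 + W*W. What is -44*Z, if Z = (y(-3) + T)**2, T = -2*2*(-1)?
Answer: -12716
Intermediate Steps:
y(W) = 4 + W**2
T = 4 (T = -4*(-1) = 4)
Z = 289 (Z = ((4 + (-3)**2) + 4)**2 = ((4 + 9) + 4)**2 = (13 + 4)**2 = 17**2 = 289)
-44*Z = -44*289 = -12716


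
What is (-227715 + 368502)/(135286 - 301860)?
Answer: -140787/166574 ≈ -0.84519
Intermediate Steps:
(-227715 + 368502)/(135286 - 301860) = 140787/(-166574) = 140787*(-1/166574) = -140787/166574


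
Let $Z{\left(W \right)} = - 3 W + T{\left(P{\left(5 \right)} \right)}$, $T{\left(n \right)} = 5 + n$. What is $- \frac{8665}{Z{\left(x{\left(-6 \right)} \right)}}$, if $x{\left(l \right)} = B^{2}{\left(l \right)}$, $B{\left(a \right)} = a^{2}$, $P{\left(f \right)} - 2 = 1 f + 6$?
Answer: $\frac{1733}{774} \approx 2.239$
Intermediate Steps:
$P{\left(f \right)} = 8 + f$ ($P{\left(f \right)} = 2 + \left(1 f + 6\right) = 2 + \left(f + 6\right) = 2 + \left(6 + f\right) = 8 + f$)
$x{\left(l \right)} = l^{4}$ ($x{\left(l \right)} = \left(l^{2}\right)^{2} = l^{4}$)
$Z{\left(W \right)} = 18 - 3 W$ ($Z{\left(W \right)} = - 3 W + \left(5 + \left(8 + 5\right)\right) = - 3 W + \left(5 + 13\right) = - 3 W + 18 = 18 - 3 W$)
$- \frac{8665}{Z{\left(x{\left(-6 \right)} \right)}} = - \frac{8665}{18 - 3 \left(-6\right)^{4}} = - \frac{8665}{18 - 3888} = - \frac{8665}{-3870} = \left(-8665\right) \left(- \frac{1}{3870}\right) = \frac{1733}{774}$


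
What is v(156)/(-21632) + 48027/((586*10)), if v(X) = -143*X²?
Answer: 1981509/11720 ≈ 169.07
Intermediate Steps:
v(156)/(-21632) + 48027/((586*10)) = -143*156²/(-21632) + 48027/((586*10)) = -143*24336*(-1/21632) + 48027/5860 = -3480048*(-1/21632) + 48027*(1/5860) = 1287/8 + 48027/5860 = 1981509/11720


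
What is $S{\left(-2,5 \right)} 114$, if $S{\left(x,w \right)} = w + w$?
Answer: $1140$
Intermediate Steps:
$S{\left(x,w \right)} = 2 w$
$S{\left(-2,5 \right)} 114 = 2 \cdot 5 \cdot 114 = 10 \cdot 114 = 1140$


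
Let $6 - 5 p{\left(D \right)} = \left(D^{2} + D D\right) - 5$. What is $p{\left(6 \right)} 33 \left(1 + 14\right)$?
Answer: $-6039$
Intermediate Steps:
$p{\left(D \right)} = \frac{11}{5} - \frac{2 D^{2}}{5}$ ($p{\left(D \right)} = \frac{6}{5} - \frac{\left(D^{2} + D D\right) - 5}{5} = \frac{6}{5} - \frac{\left(D^{2} + D^{2}\right) - 5}{5} = \frac{6}{5} - \frac{2 D^{2} - 5}{5} = \frac{6}{5} - \frac{-5 + 2 D^{2}}{5} = \frac{6}{5} - \left(-1 + \frac{2 D^{2}}{5}\right) = \frac{11}{5} - \frac{2 D^{2}}{5}$)
$p{\left(6 \right)} 33 \left(1 + 14\right) = \left(\frac{11}{5} - \frac{2 \cdot 6^{2}}{5}\right) 33 \left(1 + 14\right) = \left(\frac{11}{5} - \frac{72}{5}\right) 33 \cdot 15 = \left(- \frac{61}{5}\right) 33 \cdot 15 = \left(- \frac{2013}{5}\right) 15 = -6039$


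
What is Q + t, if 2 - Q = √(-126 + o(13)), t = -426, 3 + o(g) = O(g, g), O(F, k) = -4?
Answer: -424 - I*√133 ≈ -424.0 - 11.533*I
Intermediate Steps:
o(g) = -7 (o(g) = -3 - 4 = -7)
Q = 2 - I*√133 (Q = 2 - √(-126 - 7) = 2 - √(-133) = 2 - I*√133 ≈ 2.0 - 11.533*I)
Q + t = (2 - I*√133) - 426 = -424 - I*√133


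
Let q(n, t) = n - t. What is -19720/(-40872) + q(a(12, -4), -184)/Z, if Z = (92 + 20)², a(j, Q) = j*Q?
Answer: 3951973/8010912 ≈ 0.49332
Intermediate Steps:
a(j, Q) = Q*j
Z = 12544 (Z = 112² = 12544)
-19720/(-40872) + q(a(12, -4), -184)/Z = -19720/(-40872) + (-4*12 - 1*(-184))/12544 = -19720*(-1/40872) + (-48 + 184)*(1/12544) = 2465/5109 + 136*(1/12544) = 2465/5109 + 17/1568 = 3951973/8010912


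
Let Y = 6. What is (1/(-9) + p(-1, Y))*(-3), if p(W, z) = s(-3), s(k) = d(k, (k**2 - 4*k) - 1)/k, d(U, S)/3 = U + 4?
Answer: 10/3 ≈ 3.3333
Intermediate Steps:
d(U, S) = 12 + 3*U (d(U, S) = 3*(U + 4) = 3*(4 + U) = 12 + 3*U)
s(k) = (12 + 3*k)/k
p(W, z) = -1 (p(W, z) = 3 + 12/(-3) = 3 + 12*(-1/3) = 3 - 4 = -1)
(1/(-9) + p(-1, Y))*(-3) = (1/(-9) - 1)*(-3) = (1*(-1/9) - 1)*(-3) = (-1/9 - 1)*(-3) = -10/9*(-3) = 10/3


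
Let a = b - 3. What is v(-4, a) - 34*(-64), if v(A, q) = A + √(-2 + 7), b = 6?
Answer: 2172 + √5 ≈ 2174.2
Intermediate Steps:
a = 3 (a = 6 - 3 = 3)
v(A, q) = A + √5
v(-4, a) - 34*(-64) = (-4 + √5) - 34*(-64) = (-4 + √5) + 2176 = 2172 + √5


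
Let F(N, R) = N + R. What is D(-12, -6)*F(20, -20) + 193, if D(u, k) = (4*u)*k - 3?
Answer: 193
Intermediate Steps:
D(u, k) = -3 + 4*k*u (D(u, k) = 4*k*u - 3 = -3 + 4*k*u)
D(-12, -6)*F(20, -20) + 193 = (-3 + 4*(-6)*(-12))*(20 - 20) + 193 = (-3 + 288)*0 + 193 = 285*0 + 193 = 0 + 193 = 193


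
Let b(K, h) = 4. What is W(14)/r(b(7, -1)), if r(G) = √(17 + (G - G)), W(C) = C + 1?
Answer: 15*√17/17 ≈ 3.6380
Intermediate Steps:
W(C) = 1 + C
r(G) = √17 (r(G) = √(17 + 0) = √17)
W(14)/r(b(7, -1)) = (1 + 14)/(√17) = 15*(√17/17) = 15*√17/17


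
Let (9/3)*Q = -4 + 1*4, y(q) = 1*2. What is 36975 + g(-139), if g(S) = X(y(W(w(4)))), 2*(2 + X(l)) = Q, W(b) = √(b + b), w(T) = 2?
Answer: 36973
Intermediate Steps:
W(b) = √2*√b (W(b) = √(2*b) = √2*√b)
y(q) = 2
Q = 0 (Q = (-4 + 1*4)/3 = (-4 + 4)/3 = (⅓)*0 = 0)
X(l) = -2 (X(l) = -2 + (½)*0 = -2 + 0 = -2)
g(S) = -2
36975 + g(-139) = 36975 - 2 = 36973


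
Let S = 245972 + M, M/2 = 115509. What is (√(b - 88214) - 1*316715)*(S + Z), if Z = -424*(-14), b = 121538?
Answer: -152949908090 + 965852*√8331 ≈ -1.5286e+11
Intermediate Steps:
M = 231018 (M = 2*115509 = 231018)
Z = 5936
S = 476990 (S = 245972 + 231018 = 476990)
(√(b - 88214) - 1*316715)*(S + Z) = (√(121538 - 88214) - 1*316715)*(476990 + 5936) = (√33324 - 316715)*482926 = (2*√8331 - 316715)*482926 = (-316715 + 2*√8331)*482926 = -152949908090 + 965852*√8331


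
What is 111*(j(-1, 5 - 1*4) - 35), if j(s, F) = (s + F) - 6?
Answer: -4551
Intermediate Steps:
j(s, F) = -6 + F + s (j(s, F) = (F + s) - 6 = -6 + F + s)
111*(j(-1, 5 - 1*4) - 35) = 111*((-6 + (5 - 1*4) - 1) - 35) = 111*((-6 + (5 - 4) - 1) - 35) = 111*((-6 + 1 - 1) - 35) = 111*(-6 - 35) = 111*(-41) = -4551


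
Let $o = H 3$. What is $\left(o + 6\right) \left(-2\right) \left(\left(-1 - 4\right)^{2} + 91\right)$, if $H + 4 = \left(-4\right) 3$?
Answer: $9744$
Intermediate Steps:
$H = -16$ ($H = -4 - 12 = -16$)
$o = -48$ ($o = \left(-16\right) 3 = -48$)
$\left(o + 6\right) \left(-2\right) \left(\left(-1 - 4\right)^{2} + 91\right) = \left(-48 + 6\right) \left(-2\right) \left(\left(-1 - 4\right)^{2} + 91\right) = \left(-42\right) \left(-2\right) \left(\left(-5\right)^{2} + 91\right) = 84 \left(25 + 91\right) = 84 \cdot 116 = 9744$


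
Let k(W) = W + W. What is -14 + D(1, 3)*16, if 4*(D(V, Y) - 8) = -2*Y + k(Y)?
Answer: 114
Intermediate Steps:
k(W) = 2*W
D(V, Y) = 8 (D(V, Y) = 8 + (-2*Y + 2*Y)/4 = 8 + (¼)*0 = 8 + 0 = 8)
-14 + D(1, 3)*16 = -14 + 8*16 = -14 + 128 = 114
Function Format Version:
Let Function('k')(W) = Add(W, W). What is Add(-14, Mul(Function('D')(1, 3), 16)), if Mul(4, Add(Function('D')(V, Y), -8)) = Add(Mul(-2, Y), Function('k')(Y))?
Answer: 114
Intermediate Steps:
Function('k')(W) = Mul(2, W)
Function('D')(V, Y) = 8 (Function('D')(V, Y) = Add(8, Mul(Rational(1, 4), Add(Mul(-2, Y), Mul(2, Y)))) = Add(8, Mul(Rational(1, 4), 0)) = Add(8, 0) = 8)
Add(-14, Mul(Function('D')(1, 3), 16)) = Add(-14, Mul(8, 16)) = Add(-14, 128) = 114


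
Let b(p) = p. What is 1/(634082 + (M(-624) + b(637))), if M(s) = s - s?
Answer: 1/634719 ≈ 1.5755e-6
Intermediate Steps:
M(s) = 0
1/(634082 + (M(-624) + b(637))) = 1/(634082 + (0 + 637)) = 1/(634082 + 637) = 1/634719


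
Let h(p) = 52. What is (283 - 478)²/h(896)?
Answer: 2925/4 ≈ 731.25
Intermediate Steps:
(283 - 478)²/h(896) = (283 - 478)²/52 = (-195)²*(1/52) = 38025*(1/52) = 2925/4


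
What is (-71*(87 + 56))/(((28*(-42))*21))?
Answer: 10153/24696 ≈ 0.41112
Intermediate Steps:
(-71*(87 + 56))/(((28*(-42))*21)) = (-71*143)/((-1176*21)) = -10153/(-24696) = -10153*(-1/24696) = 10153/24696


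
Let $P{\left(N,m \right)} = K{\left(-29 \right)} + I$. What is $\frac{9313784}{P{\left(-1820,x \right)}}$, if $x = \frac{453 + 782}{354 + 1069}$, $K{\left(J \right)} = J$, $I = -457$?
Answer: $- \frac{4656892}{243} \approx -19164.0$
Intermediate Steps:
$x = \frac{1235}{1423} \approx 0.86788$
$P{\left(N,m \right)} = -486$ ($P{\left(N,m \right)} = -29 - 457 = -486$)
$\frac{9313784}{P{\left(-1820,x \right)}} = \frac{9313784}{-486} = 9313784 \left(- \frac{1}{486}\right) = - \frac{4656892}{243}$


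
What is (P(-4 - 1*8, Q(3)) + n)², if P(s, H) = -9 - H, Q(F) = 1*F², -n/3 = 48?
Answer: 26244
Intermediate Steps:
n = -144 (n = -3*48 = -144)
Q(F) = F²
(P(-4 - 1*8, Q(3)) + n)² = ((-9 - 1*3²) - 144)² = ((-9 - 1*9) - 144)² = ((-9 - 9) - 144)² = (-18 - 144)² = (-162)² = 26244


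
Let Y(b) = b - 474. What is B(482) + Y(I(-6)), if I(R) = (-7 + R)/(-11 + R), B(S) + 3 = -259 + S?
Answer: -4305/17 ≈ -253.24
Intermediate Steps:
B(S) = -262 + S (B(S) = -3 + (-259 + S) = -262 + S)
I(R) = (-7 + R)/(-11 + R)
Y(b) = -474 + b
B(482) + Y(I(-6)) = (-262 + 482) + (-474 + (-7 - 6)/(-11 - 6)) = 220 + (-474 - 13/(-17)) = 220 + (-474 - 1/17*(-13)) = 220 + (-474 + 13/17) = 220 - 8045/17 = -4305/17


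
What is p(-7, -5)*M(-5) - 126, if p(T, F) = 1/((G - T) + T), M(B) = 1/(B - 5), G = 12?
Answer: -15121/120 ≈ -126.01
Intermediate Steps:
M(B) = 1/(-5 + B)
p(T, F) = 1/12 (p(T, F) = 1/((12 - T) + T) = 1/12)
p(-7, -5)*M(-5) - 126 = 1/(12*(-5 - 5)) - 126 = (1/12)/(-10) - 126 = (1/12)*(-⅒) - 126 = -1/120 - 126 = -15121/120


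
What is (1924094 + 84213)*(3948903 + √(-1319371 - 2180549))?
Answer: 7930609537221 + 24099684*I*√24305 ≈ 7.9306e+12 + 3.7572e+9*I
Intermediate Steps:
(1924094 + 84213)*(3948903 + √(-1319371 - 2180549)) = 2008307*(3948903 + √(-3499920)) = 2008307*(3948903 + 12*I*√24305) = 7930609537221 + 24099684*I*√24305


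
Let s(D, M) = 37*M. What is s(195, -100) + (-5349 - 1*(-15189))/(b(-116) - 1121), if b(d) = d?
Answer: -4586740/1237 ≈ -3708.0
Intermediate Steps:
s(195, -100) + (-5349 - 1*(-15189))/(b(-116) - 1121) = 37*(-100) + (-5349 - 1*(-15189))/(-116 - 1121) = -3700 + (-5349 + 15189)/(-1237) = -3700 + 9840*(-1/1237) = -3700 - 9840/1237 = -4586740/1237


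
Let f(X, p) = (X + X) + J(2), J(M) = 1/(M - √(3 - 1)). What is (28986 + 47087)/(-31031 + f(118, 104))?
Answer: -4685183924/1896540871 - 76073*√2/1896540871 ≈ -2.4704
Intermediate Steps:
J(M) = 1/(M - √2)
f(X, p) = 1/(2 - √2) + 2*X (f(X, p) = (X + X) + 1/(2 - √2) = 2*X + 1/(2 - √2) = 1/(2 - √2) + 2*X)
(28986 + 47087)/(-31031 + f(118, 104)) = (28986 + 47087)/(-31031 + (1 + √2/2 + 2*118)) = 76073/(-31031 + (1 + √2/2 + 236)) = 76073/(-31031 + (237 + √2/2)) = 76073/(-30794 + √2/2)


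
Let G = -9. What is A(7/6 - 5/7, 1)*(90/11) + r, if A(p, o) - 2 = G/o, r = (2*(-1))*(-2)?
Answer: -586/11 ≈ -53.273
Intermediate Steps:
r = 4 (r = -2*(-2) = 4)
A(p, o) = 2 - 9/o
A(7/6 - 5/7, 1)*(90/11) + r = (2 - 9/1)*(90/11) + 4 = (2 - 9*1)*(90*(1/11)) + 4 = (2 - 9)*(90/11) + 4 = -7*90/11 + 4 = -630/11 + 4 = -586/11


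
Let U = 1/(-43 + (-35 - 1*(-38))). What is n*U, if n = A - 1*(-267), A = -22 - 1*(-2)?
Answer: -247/40 ≈ -6.1750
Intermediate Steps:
U = -1/40 (U = 1/(-43 + (-35 + 38)) = 1/(-43 + 3) = 1/(-40) = -1/40 ≈ -0.025000)
A = -20 (A = -22 + 2 = -20)
n = 247 (n = -20 - 1*(-267) = -20 + 267 = 247)
n*U = 247*(-1/40) = -247/40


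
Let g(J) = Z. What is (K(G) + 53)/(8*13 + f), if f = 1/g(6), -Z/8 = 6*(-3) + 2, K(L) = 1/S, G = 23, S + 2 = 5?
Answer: 20480/39939 ≈ 0.51278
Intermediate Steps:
S = 3 (S = -2 + 5 = 3)
K(L) = 1/3
Z = 128 (Z = -8*(6*(-3) + 2) = -8*(-18 + 2) = -8*(-16) = 128)
g(J) = 128
f = 1/128 ≈ 0.0078125
(K(G) + 53)/(8*13 + f) = (1/3 + 53)/(8*13 + 1/128) = 160/(3*(104 + 1/128)) = 160/(3*(13313/128)) = (160/3)*(128/13313) = 20480/39939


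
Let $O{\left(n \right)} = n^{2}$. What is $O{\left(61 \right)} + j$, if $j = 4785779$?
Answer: $4789500$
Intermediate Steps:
$O{\left(61 \right)} + j = 61^{2} + 4785779 = 3721 + 4785779 = 4789500$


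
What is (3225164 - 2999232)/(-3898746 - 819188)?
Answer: -112966/2358967 ≈ -0.047888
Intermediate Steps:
(3225164 - 2999232)/(-3898746 - 819188) = 225932/(-4717934) = 225932*(-1/4717934) = -112966/2358967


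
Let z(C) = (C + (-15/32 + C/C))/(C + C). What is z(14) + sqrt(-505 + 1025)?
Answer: 465/896 + 2*sqrt(130) ≈ 23.322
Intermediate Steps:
z(C) = (17/32 + C)/(2*C) (z(C) = (C + (-15*1/32 + 1))/((2*C)) = (C + (-15/32 + 1))*(1/(2*C)) = (C + 17/32)*(1/(2*C)) = (17/32 + C)*(1/(2*C)) = (17/32 + C)/(2*C))
z(14) + sqrt(-505 + 1025) = (1/64)*(17 + 32*14)/14 + sqrt(-505 + 1025) = (1/64)*(1/14)*(17 + 448) + sqrt(520) = (1/64)*(1/14)*465 + 2*sqrt(130) = 465/896 + 2*sqrt(130)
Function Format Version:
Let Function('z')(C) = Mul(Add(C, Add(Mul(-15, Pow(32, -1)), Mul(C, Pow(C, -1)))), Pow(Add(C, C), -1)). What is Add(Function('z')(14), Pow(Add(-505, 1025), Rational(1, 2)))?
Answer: Add(Rational(465, 896), Mul(2, Pow(130, Rational(1, 2)))) ≈ 23.322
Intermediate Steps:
Function('z')(C) = Mul(Rational(1, 2), Pow(C, -1), Add(Rational(17, 32), C)) (Function('z')(C) = Mul(Add(C, Add(Mul(-15, Rational(1, 32)), 1)), Pow(Mul(2, C), -1)) = Mul(Add(C, Add(Rational(-15, 32), 1)), Mul(Rational(1, 2), Pow(C, -1))) = Mul(Add(C, Rational(17, 32)), Mul(Rational(1, 2), Pow(C, -1))) = Mul(Add(Rational(17, 32), C), Mul(Rational(1, 2), Pow(C, -1))) = Mul(Rational(1, 2), Pow(C, -1), Add(Rational(17, 32), C)))
Add(Function('z')(14), Pow(Add(-505, 1025), Rational(1, 2))) = Add(Mul(Rational(1, 64), Pow(14, -1), Add(17, Mul(32, 14))), Pow(Add(-505, 1025), Rational(1, 2))) = Add(Mul(Rational(1, 64), Rational(1, 14), Add(17, 448)), Pow(520, Rational(1, 2))) = Add(Mul(Rational(1, 64), Rational(1, 14), 465), Mul(2, Pow(130, Rational(1, 2)))) = Add(Rational(465, 896), Mul(2, Pow(130, Rational(1, 2))))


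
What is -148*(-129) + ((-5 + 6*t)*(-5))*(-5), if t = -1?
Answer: 18817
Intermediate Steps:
-148*(-129) + ((-5 + 6*t)*(-5))*(-5) = -148*(-129) + ((-5 + 6*(-1))*(-5))*(-5) = 19092 + ((-5 - 6)*(-5))*(-5) = 19092 - 11*(-5)*(-5) = 19092 + 55*(-5) = 19092 - 275 = 18817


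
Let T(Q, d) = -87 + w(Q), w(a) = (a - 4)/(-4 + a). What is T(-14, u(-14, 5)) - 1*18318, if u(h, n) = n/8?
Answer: -18404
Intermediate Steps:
u(h, n) = n/8 (u(h, n) = n*(⅛) = n/8)
w(a) = 1 (w(a) = (-4 + a)/(-4 + a) = 1)
T(Q, d) = -86 (T(Q, d) = -87 + 1 = -86)
T(-14, u(-14, 5)) - 1*18318 = -86 - 1*18318 = -86 - 18318 = -18404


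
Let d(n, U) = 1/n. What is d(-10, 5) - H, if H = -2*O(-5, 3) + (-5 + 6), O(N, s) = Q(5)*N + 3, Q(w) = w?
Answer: -451/10 ≈ -45.100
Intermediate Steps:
O(N, s) = 3 + 5*N (O(N, s) = 5*N + 3 = 3 + 5*N)
H = 45 (H = -2*(3 + 5*(-5)) + (-5 + 6) = -2*(3 - 25) + 1 = -2*(-22) + 1 = 44 + 1 = 45)
d(-10, 5) - H = 1/(-10) - 1*45 = -⅒ - 45 = -451/10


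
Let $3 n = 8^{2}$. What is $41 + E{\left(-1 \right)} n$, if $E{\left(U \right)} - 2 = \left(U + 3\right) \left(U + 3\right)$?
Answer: $169$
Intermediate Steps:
$n = \frac{64}{3}$ ($n = \frac{8^{2}}{3} = \frac{1}{3} \cdot 64 = \frac{64}{3} \approx 21.333$)
$E{\left(U \right)} = 2 + \left(3 + U\right)^{2}$ ($E{\left(U \right)} = 2 + \left(U + 3\right) \left(U + 3\right) = 2 + \left(3 + U\right) \left(3 + U\right) = 2 + \left(3 + U\right)^{2}$)
$41 + E{\left(-1 \right)} n = 41 + \left(2 + \left(3 - 1\right)^{2}\right) \frac{64}{3} = 41 + \left(2 + 2^{2}\right) \frac{64}{3} = 41 + \left(2 + 4\right) \frac{64}{3} = 41 + 6 \cdot \frac{64}{3} = 41 + 128 = 169$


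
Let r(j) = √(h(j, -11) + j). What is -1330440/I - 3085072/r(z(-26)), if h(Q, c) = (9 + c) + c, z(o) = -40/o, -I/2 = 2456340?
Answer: 11087/40939 + 3085072*I*√1937/149 ≈ 0.27082 + 9.1126e+5*I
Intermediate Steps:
I = -4912680 (I = -2*2456340 = -4912680)
h(Q, c) = 9 + 2*c
r(j) = √(-13 + j) (r(j) = √((9 + 2*(-11)) + j) = √((9 - 22) + j) = √(-13 + j))
-1330440/I - 3085072/r(z(-26)) = -1330440/(-4912680) - 3085072/√(-13 - 40/(-26)) = -1330440*(-1/4912680) - 3085072/√(-13 - 40*(-1/26)) = 11087/40939 - 3085072/√(-13 + 20/13) = 11087/40939 - 3085072*(-I*√1937/149) = 11087/40939 - (-3085072)*I*√1937/149 = 11087/40939 + 3085072*I*√1937/149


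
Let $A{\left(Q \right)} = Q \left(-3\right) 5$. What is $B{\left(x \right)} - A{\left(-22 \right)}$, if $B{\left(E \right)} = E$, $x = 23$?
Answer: $-307$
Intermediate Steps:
$A{\left(Q \right)} = - 15 Q$ ($A{\left(Q \right)} = - 3 Q 5 = - 15 Q$)
$B{\left(x \right)} - A{\left(-22 \right)} = 23 - \left(-15\right) \left(-22\right) = 23 - 330 = -307$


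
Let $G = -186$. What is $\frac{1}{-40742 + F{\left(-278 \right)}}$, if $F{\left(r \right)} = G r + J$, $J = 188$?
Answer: $\frac{1}{11154} \approx 8.9654 \cdot 10^{-5}$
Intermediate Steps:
$F{\left(r \right)} = 188 - 186 r$ ($F{\left(r \right)} = - 186 r + 188 = 188 - 186 r$)
$\frac{1}{-40742 + F{\left(-278 \right)}} = \frac{1}{-40742 + \left(188 - -51708\right)} = \frac{1}{-40742 + \left(188 + 51708\right)} = \frac{1}{-40742 + 51896} = \frac{1}{11154}$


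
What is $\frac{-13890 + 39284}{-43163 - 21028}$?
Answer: $- \frac{25394}{64191} \approx -0.3956$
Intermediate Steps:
$\frac{-13890 + 39284}{-43163 - 21028} = \frac{25394}{-64191} = 25394 \left(- \frac{1}{64191}\right) = - \frac{25394}{64191}$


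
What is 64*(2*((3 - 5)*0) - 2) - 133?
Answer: -261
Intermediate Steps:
64*(2*((3 - 5)*0) - 2) - 133 = 64*(2*(-2*0) - 2) - 133 = 64*(2*0 - 2) - 133 = 64*(0 - 2) - 133 = 64*(-2) - 133 = -128 - 133 = -261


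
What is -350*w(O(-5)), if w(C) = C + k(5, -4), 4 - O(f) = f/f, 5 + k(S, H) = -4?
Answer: 2100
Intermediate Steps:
k(S, H) = -9 (k(S, H) = -5 - 4 = -9)
O(f) = 3 (O(f) = 4 - f/f = 4 - 1*1 = 4 - 1 = 3)
w(C) = -9 + C (w(C) = C - 9 = -9 + C)
-350*w(O(-5)) = -350*(-9 + 3) = -350*(-6) = 2100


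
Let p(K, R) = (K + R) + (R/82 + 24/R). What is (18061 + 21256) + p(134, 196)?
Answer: 79655871/2009 ≈ 39650.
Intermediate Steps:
p(K, R) = K + 24/R + 83*R/82 (p(K, R) = (K + R) + (R*(1/82) + 24/R) = (K + R) + (R/82 + 24/R) = (K + R) + (24/R + R/82) = K + 24/R + 83*R/82)
(18061 + 21256) + p(134, 196) = (18061 + 21256) + (134 + 24/196 + (83/82)*196) = 39317 + (134 + 24*(1/196) + 8134/41) = 39317 + (134 + 6/49 + 8134/41) = 39317 + 668018/2009 = 79655871/2009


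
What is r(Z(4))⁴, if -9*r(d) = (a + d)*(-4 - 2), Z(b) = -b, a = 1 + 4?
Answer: 16/81 ≈ 0.19753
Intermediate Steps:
a = 5
r(d) = 10/3 + 2*d/3 (r(d) = -(5 + d)*(-4 - 2)/9 = -(5 + d)*(-6)/9 = -(-30 - 6*d)/9 = 10/3 + 2*d/3)
r(Z(4))⁴ = (10/3 + 2*(-1*4)/3)⁴ = (10/3 + (⅔)*(-4))⁴ = (10/3 - 8/3)⁴ = (⅔)⁴ = 16/81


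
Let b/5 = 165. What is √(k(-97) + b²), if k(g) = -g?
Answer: √680722 ≈ 825.06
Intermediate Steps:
b = 825 (b = 5*165 = 825)
√(k(-97) + b²) = √(-1*(-97) + 825²) = √(97 + 680625) = √680722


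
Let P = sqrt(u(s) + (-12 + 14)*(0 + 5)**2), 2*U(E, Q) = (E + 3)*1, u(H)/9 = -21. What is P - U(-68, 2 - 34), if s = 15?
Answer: 65/2 + I*sqrt(139) ≈ 32.5 + 11.79*I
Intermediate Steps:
u(H) = -189 (u(H) = 9*(-21) = -189)
U(E, Q) = 3/2 + E/2 (U(E, Q) = ((E + 3)*1)/2 = ((3 + E)*1)/2 = (3 + E)/2 = 3/2 + E/2)
P = I*sqrt(139) (P = sqrt(-189 + (-12 + 14)*(0 + 5)**2) = sqrt(-189 + 2*5**2) = sqrt(-189 + 2*25) = sqrt(-189 + 50) = sqrt(-139) = I*sqrt(139) ≈ 11.79*I)
P - U(-68, 2 - 34) = I*sqrt(139) - (3/2 + (1/2)*(-68)) = I*sqrt(139) - (3/2 - 34) = I*sqrt(139) - 1*(-65/2) = I*sqrt(139) + 65/2 = 65/2 + I*sqrt(139)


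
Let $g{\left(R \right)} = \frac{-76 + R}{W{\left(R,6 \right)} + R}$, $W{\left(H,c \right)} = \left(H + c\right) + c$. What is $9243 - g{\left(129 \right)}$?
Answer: $\frac{2495557}{270} \approx 9242.8$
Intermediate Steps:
$W{\left(H,c \right)} = H + 2 c$
$g{\left(R \right)} = \frac{-76 + R}{12 + 2 R}$ ($g{\left(R \right)} = \frac{-76 + R}{\left(R + 2 \cdot 6\right) + R} = \frac{-76 + R}{\left(R + 12\right) + R} = \frac{-76 + R}{\left(12 + R\right) + R} = \frac{-76 + R}{12 + 2 R}$)
$9243 - g{\left(129 \right)} = 9243 - \frac{-76 + 129}{2 \left(6 + 129\right)} = 9243 - \frac{1}{2} \cdot \frac{1}{135} \cdot 53 = 9243 - \frac{53}{270} = \frac{2495557}{270}$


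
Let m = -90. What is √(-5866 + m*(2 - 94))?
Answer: √2414 ≈ 49.132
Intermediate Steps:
√(-5866 + m*(2 - 94)) = √(-5866 - 90*(2 - 94)) = √(-5866 - 90*(-92)) = √(-5866 + 8280) = √2414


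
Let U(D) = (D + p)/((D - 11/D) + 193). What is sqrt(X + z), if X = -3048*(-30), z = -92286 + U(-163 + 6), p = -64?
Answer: I*sqrt(27327344485)/5663 ≈ 29.191*I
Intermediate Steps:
U(D) = (-64 + D)/(193 + D - 11/D) (U(D) = (D - 64)/((D - 11/D) + 193) = (-64 + D)/(193 + D - 11/D))
z = -522650315/5663 (z = -92286 + (-163 + 6)*(-64 + (-163 + 6))/(-11 + (-163 + 6)**2 + 193*(-163 + 6)) = -92286 - 157*(-64 - 157)/(-11 + (-157)**2 + 193*(-157)) = -92286 - 157*(-221)/(-11 + 24649 - 30301) = -92286 - 157*(-221)/(-5663) = -92286 - 157*(-1/5663)*(-221) = -92286 - 34697/5663 = -522650315/5663 ≈ -92292.)
X = 91440
sqrt(X + z) = sqrt(91440 - 522650315/5663) = sqrt(-4825595/5663) = I*sqrt(27327344485)/5663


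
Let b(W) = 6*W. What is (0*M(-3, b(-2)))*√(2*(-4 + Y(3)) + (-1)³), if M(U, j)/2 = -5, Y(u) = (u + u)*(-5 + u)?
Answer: 0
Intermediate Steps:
Y(u) = 2*u*(-5 + u) (Y(u) = (2*u)*(-5 + u) = 2*u*(-5 + u))
M(U, j) = -10 (M(U, j) = 2*(-5) = -10)
(0*M(-3, b(-2)))*√(2*(-4 + Y(3)) + (-1)³) = (0*(-10))*√(2*(-4 + 2*3*(-5 + 3)) + (-1)³) = 0*√(2*(-4 + 2*3*(-2)) - 1) = 0*√(2*(-4 - 12) - 1) = 0*√(2*(-16) - 1) = 0*√(-32 - 1) = 0*√(-33) = 0*(I*√33) = 0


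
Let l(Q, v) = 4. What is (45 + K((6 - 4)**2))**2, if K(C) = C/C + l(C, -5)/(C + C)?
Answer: 8649/4 ≈ 2162.3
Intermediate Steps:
K(C) = 1 + 2/C (K(C) = C/C + 4/(C + C) = 1 + 4/((2*C)) = 1 + 4*(1/(2*C)) = 1 + 2/C)
(45 + K((6 - 4)**2))**2 = (45 + (2 + (6 - 4)**2)/((6 - 4)**2))**2 = (45 + (2 + 2**2)/(2**2))**2 = (45 + (2 + 4)/4)**2 = (45 + (1/4)*6)**2 = (45 + 3/2)**2 = (93/2)**2 = 8649/4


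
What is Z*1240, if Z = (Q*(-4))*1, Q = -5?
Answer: 24800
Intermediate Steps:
Z = 20 (Z = -5*(-4)*1 = 20*1 = 20)
Z*1240 = 20*1240 = 24800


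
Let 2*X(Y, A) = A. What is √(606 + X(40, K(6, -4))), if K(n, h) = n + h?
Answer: √607 ≈ 24.637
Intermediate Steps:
K(n, h) = h + n
X(Y, A) = A/2
√(606 + X(40, K(6, -4))) = √(606 + (-4 + 6)/2) = √(606 + (½)*2) = √(606 + 1) = √607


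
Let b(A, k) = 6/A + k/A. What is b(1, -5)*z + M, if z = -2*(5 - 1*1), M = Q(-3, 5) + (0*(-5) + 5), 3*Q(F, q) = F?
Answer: -4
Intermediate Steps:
Q(F, q) = F/3
M = 4 (M = (⅓)*(-3) + (0*(-5) + 5) = -1 + (0 + 5) = -1 + 5 = 4)
z = -8 (z = -2*(5 - 1) = -2*4 = -8)
b(1, -5)*z + M = ((6 - 5)/1)*(-8) + 4 = (1*1)*(-8) + 4 = 1*(-8) + 4 = -8 + 4 = -4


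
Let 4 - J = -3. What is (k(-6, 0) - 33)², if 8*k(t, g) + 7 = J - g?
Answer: 1089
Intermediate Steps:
J = 7 (J = 4 - 1*(-3) = 4 + 3 = 7)
k(t, g) = -g/8 (k(t, g) = -7/8 + (7 - g)/8 = -7/8 + (7/8 - g/8) = -g/8)
(k(-6, 0) - 33)² = (-⅛*0 - 33)² = (0 - 33)² = (-33)² = 1089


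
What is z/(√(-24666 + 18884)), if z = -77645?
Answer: 77645*I*√118/826 ≈ 1021.1*I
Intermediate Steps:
z/(√(-24666 + 18884)) = -77645/√(-24666 + 18884) = -77645*(-I*√118/826) = -(-77645)*I*√118/826 = 77645*I*√118/826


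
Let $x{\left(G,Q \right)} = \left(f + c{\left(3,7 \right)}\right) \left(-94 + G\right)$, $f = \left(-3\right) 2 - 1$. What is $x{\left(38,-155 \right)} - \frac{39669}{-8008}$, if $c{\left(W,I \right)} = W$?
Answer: $\frac{261923}{1144} \approx 228.95$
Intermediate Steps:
$f = -7$ ($f = -6 - 1 = -7$)
$x{\left(G,Q \right)} = 376 - 4 G$ ($x{\left(G,Q \right)} = \left(-7 + 3\right) \left(-94 + G\right) = - 4 \left(-94 + G\right) = 376 - 4 G$)
$x{\left(38,-155 \right)} - \frac{39669}{-8008} = \left(376 - 152\right) - \frac{39669}{-8008} = \left(376 - 152\right) - - \frac{5667}{1144} = 224 + \frac{5667}{1144} = \frac{261923}{1144}$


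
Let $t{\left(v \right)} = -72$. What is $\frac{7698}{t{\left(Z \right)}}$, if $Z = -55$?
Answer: $- \frac{1283}{12} \approx -106.92$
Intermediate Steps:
$\frac{7698}{t{\left(Z \right)}} = \frac{7698}{-72} = 7698 \left(- \frac{1}{72}\right) = - \frac{1283}{12}$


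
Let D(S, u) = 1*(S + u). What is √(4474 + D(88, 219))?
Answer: √4781 ≈ 69.145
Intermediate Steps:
D(S, u) = S + u
√(4474 + D(88, 219)) = √(4474 + (88 + 219)) = √(4474 + 307) = √4781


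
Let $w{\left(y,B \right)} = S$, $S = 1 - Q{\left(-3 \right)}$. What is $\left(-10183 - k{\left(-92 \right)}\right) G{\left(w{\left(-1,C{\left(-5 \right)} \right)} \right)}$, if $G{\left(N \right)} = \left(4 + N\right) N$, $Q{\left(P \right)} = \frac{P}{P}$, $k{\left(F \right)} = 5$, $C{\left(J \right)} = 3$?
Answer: $0$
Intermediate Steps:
$Q{\left(P \right)} = 1$
$S = 0$ ($S = 1 - 1 = 0$)
$w{\left(y,B \right)} = 0$
$G{\left(N \right)} = N \left(4 + N\right)$
$\left(-10183 - k{\left(-92 \right)}\right) G{\left(w{\left(-1,C{\left(-5 \right)} \right)} \right)} = \left(-10183 - 5\right) 0 \left(4 + 0\right) = \left(-10183 - 5\right) 0 \cdot 4 = \left(-10188\right) 0 = 0$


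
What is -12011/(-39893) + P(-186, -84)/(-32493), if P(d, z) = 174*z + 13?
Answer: 972830902/1296243249 ≈ 0.75050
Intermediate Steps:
P(d, z) = 13 + 174*z
-12011/(-39893) + P(-186, -84)/(-32493) = -12011/(-39893) + (13 + 174*(-84))/(-32493) = -12011*(-1/39893) + (13 - 14616)*(-1/32493) = 12011/39893 - 14603*(-1/32493) = 12011/39893 + 14603/32493 = 972830902/1296243249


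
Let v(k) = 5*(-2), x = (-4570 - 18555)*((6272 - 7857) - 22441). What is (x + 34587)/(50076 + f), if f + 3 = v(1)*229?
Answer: 555635837/47783 ≈ 11628.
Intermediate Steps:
x = 555601250 (x = -23125*(-1585 - 22441) = -23125*(-24026) = 555601250)
v(k) = -10
f = -2293 (f = -3 - 10*229 = -3 - 2290 = -2293)
(x + 34587)/(50076 + f) = (555601250 + 34587)/(50076 - 2293) = 555635837/47783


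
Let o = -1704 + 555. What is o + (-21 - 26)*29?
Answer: -2512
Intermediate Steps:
o = -1149
o + (-21 - 26)*29 = -1149 + (-21 - 26)*29 = -1149 - 47*29 = -1149 - 1363 = -2512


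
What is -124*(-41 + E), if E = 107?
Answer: -8184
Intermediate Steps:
-124*(-41 + E) = -124*(-41 + 107) = -124*66 = -8184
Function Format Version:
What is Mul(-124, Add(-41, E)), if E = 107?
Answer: -8184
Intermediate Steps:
Mul(-124, Add(-41, E)) = Mul(-124, Add(-41, 107)) = Mul(-124, 66) = -8184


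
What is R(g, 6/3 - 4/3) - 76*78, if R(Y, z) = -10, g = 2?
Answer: -5938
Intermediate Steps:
R(g, 6/3 - 4/3) - 76*78 = -10 - 76*78 = -10 - 5928 = -5938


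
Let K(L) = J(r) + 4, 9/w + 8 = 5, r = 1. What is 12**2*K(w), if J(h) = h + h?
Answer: 864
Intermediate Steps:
w = -3 (w = 9/(-8 + 5) = 9/(-3) = 9*(-1/3) = -3)
J(h) = 2*h
K(L) = 6 (K(L) = 2*1 + 4 = 2 + 4 = 6)
12**2*K(w) = 12**2*6 = 144*6 = 864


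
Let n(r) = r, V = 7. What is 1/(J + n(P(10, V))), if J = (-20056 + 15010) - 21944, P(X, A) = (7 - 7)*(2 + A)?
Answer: -1/26990 ≈ -3.7051e-5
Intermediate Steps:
P(X, A) = 0 (P(X, A) = 0*(2 + A) = 0)
J = -26990 (J = -5046 - 21944 = -26990)
1/(J + n(P(10, V))) = 1/(-26990 + 0) = 1/(-26990) = -1/26990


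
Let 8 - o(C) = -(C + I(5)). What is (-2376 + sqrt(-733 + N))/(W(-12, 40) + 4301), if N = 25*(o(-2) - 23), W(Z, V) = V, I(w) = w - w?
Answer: -792/1447 + I*sqrt(1158)/4341 ≈ -0.54734 + 0.0078391*I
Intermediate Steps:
I(w) = 0
o(C) = 8 + C (o(C) = 8 - (-1)*(C + 0) = 8 - (-1)*C = 8 + C)
N = -425 (N = 25*((8 - 2) - 23) = 25*(6 - 23) = 25*(-17) = -425)
(-2376 + sqrt(-733 + N))/(W(-12, 40) + 4301) = (-2376 + sqrt(-733 - 425))/(40 + 4301) = (-2376 + sqrt(-1158))/4341 = (-2376 + I*sqrt(1158))*(1/4341) = -792/1447 + I*sqrt(1158)/4341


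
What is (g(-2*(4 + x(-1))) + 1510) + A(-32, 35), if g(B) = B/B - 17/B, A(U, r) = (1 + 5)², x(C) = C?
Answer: 9299/6 ≈ 1549.8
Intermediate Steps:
A(U, r) = 36 (A(U, r) = 6² = 36)
g(B) = 1 - 17/B
(g(-2*(4 + x(-1))) + 1510) + A(-32, 35) = ((-17 - 2*(4 - 1))/((-2*(4 - 1))) + 1510) + 36 = ((-17 - 2*3)/((-2*3)) + 1510) + 36 = ((-17 - 6)/(-6) + 1510) + 36 = (-⅙*(-23) + 1510) + 36 = (23/6 + 1510) + 36 = 9083/6 + 36 = 9299/6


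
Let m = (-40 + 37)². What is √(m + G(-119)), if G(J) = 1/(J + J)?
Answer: √509558/238 ≈ 2.9993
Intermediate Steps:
m = 9 (m = (-3)² = 9)
G(J) = 1/(2*J)
√(m + G(-119)) = √(9 + (½)/(-119)) = √(9 + (½)*(-1/119)) = √(9 - 1/238) = √(2141/238) = √509558/238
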